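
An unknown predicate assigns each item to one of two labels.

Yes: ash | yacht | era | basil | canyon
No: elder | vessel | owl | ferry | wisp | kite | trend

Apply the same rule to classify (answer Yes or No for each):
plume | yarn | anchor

No, Yes, Yes

One predicate separates the groups cleanly: contains 'a'.
plume: no 'a', fails this test → No.
yarn: has 'a', meets the rule → Yes.
anchor: has 'a', meets the rule → Yes.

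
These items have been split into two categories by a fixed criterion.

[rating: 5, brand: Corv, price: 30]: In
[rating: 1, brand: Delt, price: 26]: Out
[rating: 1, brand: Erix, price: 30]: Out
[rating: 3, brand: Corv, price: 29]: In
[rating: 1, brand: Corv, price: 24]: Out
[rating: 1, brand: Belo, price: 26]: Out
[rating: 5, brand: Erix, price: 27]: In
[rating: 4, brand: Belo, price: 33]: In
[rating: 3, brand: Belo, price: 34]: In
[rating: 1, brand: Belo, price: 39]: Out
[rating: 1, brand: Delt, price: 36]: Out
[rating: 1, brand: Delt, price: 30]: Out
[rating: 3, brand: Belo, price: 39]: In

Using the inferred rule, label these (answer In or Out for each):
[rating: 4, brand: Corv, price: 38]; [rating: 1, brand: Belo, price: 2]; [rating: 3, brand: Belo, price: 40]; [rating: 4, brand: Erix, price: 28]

Rule: rating ≥ 3. This holds for each 'In' example and fails for each 'Out' one.

In, Out, In, In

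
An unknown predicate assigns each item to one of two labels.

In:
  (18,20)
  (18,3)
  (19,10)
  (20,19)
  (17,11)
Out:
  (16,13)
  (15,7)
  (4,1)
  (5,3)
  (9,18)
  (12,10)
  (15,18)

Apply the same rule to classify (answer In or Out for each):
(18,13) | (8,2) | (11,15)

In, Out, Out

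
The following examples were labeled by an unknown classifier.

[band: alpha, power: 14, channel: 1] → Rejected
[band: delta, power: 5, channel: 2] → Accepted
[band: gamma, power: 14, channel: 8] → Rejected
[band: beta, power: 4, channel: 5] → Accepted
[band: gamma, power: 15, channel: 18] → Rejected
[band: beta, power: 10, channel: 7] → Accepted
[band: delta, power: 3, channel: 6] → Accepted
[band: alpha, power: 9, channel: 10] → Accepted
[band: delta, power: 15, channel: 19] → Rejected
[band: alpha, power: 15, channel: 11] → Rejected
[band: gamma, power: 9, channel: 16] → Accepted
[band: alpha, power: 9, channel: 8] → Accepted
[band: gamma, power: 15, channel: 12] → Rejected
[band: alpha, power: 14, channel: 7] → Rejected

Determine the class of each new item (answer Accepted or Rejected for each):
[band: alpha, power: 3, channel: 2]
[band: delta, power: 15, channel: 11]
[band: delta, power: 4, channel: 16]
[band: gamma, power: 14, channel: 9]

Accepted, Rejected, Accepted, Rejected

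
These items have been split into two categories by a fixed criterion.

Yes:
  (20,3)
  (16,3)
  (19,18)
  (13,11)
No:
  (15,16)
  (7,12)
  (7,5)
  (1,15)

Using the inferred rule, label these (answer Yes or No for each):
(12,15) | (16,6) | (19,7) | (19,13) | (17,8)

No, Yes, Yes, Yes, Yes

The rule appears to be: first > second AND sum ≥ 16.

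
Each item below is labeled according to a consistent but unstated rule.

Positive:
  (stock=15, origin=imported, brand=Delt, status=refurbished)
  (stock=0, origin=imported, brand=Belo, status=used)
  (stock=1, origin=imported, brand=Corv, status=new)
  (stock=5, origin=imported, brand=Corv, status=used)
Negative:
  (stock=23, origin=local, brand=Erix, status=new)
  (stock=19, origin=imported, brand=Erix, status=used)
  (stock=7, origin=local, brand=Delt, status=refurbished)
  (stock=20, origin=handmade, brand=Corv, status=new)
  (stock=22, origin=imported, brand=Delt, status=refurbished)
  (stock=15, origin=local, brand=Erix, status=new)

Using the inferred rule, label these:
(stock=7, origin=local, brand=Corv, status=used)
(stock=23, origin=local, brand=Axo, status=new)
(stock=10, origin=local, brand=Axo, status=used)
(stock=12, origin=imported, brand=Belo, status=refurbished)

Negative, Negative, Negative, Positive

'Positive' ⟺ origin is imported AND stock ≤ 15.
(stock=7, origin=local, brand=Corv, status=used) → origin is local, stock = 7 → Negative.
(stock=23, origin=local, brand=Axo, status=new) → origin is local, stock = 23 → Negative.
(stock=10, origin=local, brand=Axo, status=used) → origin is local, stock = 10 → Negative.
(stock=12, origin=imported, brand=Belo, status=refurbished) → origin is imported, stock = 12 → Positive.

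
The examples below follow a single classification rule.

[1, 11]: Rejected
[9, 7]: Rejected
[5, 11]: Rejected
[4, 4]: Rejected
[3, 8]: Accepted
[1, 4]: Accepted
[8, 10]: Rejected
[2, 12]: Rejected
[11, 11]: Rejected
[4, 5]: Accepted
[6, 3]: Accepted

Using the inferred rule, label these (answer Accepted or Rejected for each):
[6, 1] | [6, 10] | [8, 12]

Every 'Accepted' example satisfies: sum is odd. None of the 'Rejected' examples do.
[6, 1] → 6+1 = 7 → Accepted.
[6, 10] → 6+10 = 16 → Rejected.
[8, 12] → 8+12 = 20 → Rejected.

Accepted, Rejected, Rejected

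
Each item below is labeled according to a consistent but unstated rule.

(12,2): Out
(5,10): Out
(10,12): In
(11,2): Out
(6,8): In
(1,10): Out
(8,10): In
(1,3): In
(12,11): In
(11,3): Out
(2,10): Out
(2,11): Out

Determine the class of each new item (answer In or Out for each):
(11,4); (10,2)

A rule that fits every label: |first − second| ≤ 2 — true of each 'In' example, false of each 'Out' one.
(11,4): Out (|11−4| = 7).
(10,2): Out (|10−2| = 8).

Out, Out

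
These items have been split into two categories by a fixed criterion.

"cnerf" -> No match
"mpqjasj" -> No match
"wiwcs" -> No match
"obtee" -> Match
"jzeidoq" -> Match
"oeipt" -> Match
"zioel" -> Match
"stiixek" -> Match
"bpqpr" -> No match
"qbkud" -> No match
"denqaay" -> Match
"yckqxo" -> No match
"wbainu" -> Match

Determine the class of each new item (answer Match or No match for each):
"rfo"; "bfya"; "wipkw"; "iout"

A rule that fits every label: has ≥ 2 vowels — true of each 'Match' example, false of each 'No match' one.
"rfo": 1 vowel — does not pass, so No match. "bfya": 1 vowel — does not pass, so No match. "wipkw": 1 vowel — does not pass, so No match. "iout": 3 vowels — matches, so Match.

No match, No match, No match, Match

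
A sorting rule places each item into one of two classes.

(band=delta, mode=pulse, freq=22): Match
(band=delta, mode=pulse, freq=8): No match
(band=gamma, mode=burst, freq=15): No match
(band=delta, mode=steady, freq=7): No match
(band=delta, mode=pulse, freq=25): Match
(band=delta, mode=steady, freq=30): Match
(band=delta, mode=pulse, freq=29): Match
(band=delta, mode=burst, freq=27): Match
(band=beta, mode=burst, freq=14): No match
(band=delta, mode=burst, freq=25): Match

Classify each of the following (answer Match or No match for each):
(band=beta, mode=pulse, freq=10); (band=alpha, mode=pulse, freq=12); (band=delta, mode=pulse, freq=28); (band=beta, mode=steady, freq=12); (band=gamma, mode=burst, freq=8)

A rule that fits every label: freq ≥ 22 — true of each 'Match' example, false of each 'No match' one.
(band=beta, mode=pulse, freq=10) — freq = 10, hence No match.
(band=alpha, mode=pulse, freq=12) — freq = 12, hence No match.
(band=delta, mode=pulse, freq=28) — freq = 28, hence Match.
(band=beta, mode=steady, freq=12) — freq = 12, hence No match.
(band=gamma, mode=burst, freq=8) — freq = 8, hence No match.

No match, No match, Match, No match, No match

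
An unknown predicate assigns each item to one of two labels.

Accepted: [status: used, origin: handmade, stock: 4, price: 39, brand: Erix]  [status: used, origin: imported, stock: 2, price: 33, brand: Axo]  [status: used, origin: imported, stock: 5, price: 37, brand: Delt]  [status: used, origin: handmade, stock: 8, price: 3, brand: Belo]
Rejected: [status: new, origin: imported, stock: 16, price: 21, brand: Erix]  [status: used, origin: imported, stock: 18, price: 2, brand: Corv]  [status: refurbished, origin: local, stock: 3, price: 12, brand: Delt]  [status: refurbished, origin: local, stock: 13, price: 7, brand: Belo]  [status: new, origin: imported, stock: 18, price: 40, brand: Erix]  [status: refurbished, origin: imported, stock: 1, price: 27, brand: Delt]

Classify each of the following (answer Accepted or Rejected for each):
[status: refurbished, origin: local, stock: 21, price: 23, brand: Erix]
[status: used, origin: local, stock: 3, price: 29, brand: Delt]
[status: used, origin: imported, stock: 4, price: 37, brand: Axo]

Rejected, Accepted, Accepted

The rule appears to be: status is used AND price ≥ 3.
Rejected: [status: refurbished, origin: local, stock: 21, price: 23, brand: Erix], since status is refurbished, price = 23. Accepted: [status: used, origin: local, stock: 3, price: 29, brand: Delt], since status is used, price = 29. Accepted: [status: used, origin: imported, stock: 4, price: 37, brand: Axo], since status is used, price = 37.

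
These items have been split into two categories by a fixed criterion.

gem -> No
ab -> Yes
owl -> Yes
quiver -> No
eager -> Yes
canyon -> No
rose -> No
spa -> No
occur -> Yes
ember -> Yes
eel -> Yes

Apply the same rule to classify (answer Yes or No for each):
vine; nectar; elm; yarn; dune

Every 'Yes' example satisfies: starts with a vowel. None of the 'No' examples do.
vine: starts with 'v' — fails this test, so No. nectar: starts with 'n' — fails this test, so No. elm: starts with 'e' — passes, so Yes. yarn: starts with 'y' — fails this test, so No. dune: starts with 'd' — fails this test, so No.

No, No, Yes, No, No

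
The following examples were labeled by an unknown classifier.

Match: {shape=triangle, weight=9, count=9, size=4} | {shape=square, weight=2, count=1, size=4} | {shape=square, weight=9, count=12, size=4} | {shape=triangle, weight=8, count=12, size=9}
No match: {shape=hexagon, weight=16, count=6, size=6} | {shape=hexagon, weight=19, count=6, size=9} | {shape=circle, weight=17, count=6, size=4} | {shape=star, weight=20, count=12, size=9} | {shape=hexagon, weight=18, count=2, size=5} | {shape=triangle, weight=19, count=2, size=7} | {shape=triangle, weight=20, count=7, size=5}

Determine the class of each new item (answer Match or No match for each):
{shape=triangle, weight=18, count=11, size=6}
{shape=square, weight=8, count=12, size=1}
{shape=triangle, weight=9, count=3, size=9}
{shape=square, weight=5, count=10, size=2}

The classifier is using: weight ≤ 9.
{shape=triangle, weight=18, count=11, size=6}: No match (weight = 18). {shape=square, weight=8, count=12, size=1}: Match (weight = 8). {shape=triangle, weight=9, count=3, size=9}: Match (weight = 9). {shape=square, weight=5, count=10, size=2}: Match (weight = 5).

No match, Match, Match, Match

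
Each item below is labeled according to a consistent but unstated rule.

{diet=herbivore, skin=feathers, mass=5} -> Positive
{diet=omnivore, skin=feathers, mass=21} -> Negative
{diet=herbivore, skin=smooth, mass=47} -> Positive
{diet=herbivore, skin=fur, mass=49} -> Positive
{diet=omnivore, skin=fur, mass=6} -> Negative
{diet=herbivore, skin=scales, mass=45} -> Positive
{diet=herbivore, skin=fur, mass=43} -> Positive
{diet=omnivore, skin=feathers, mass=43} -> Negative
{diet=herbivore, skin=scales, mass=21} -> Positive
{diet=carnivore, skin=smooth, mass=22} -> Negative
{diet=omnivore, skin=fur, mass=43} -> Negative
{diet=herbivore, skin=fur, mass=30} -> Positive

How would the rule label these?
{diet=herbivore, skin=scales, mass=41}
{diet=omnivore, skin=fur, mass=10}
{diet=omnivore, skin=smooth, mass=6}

'Positive' ⟺ diet is herbivore.
{diet=herbivore, skin=scales, mass=41} → diet is herbivore → Positive.
{diet=omnivore, skin=fur, mass=10} → diet is omnivore → Negative.
{diet=omnivore, skin=smooth, mass=6} → diet is omnivore → Negative.

Positive, Negative, Negative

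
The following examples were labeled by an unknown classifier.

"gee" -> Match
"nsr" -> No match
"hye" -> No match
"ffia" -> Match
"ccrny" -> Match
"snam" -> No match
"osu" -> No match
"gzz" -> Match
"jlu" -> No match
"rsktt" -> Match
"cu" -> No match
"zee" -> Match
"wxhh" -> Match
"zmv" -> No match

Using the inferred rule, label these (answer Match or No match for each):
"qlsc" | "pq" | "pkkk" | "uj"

No match, No match, Match, No match

The common property of the 'Match' items is: has a double letter. No 'No match' item has it.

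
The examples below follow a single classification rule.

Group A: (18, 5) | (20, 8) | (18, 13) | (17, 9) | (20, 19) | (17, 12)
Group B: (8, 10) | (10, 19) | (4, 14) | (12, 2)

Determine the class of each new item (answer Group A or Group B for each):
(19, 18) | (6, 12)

Group A, Group B

The rule appears to be: first ≥ 13.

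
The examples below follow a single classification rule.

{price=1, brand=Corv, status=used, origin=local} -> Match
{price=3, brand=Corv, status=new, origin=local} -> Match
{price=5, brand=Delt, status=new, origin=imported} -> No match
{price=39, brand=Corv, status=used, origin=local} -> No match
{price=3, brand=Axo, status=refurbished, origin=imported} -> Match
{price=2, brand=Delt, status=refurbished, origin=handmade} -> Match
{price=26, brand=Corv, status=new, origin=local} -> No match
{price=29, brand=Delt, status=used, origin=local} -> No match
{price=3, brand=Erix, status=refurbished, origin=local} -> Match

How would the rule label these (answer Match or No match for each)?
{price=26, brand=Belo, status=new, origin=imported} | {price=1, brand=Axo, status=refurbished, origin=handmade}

One predicate separates the groups cleanly: price ≤ 3.
{price=26, brand=Belo, status=new, origin=imported} → price = 26 → No match. {price=1, brand=Axo, status=refurbished, origin=handmade} → price = 1 → Match.

No match, Match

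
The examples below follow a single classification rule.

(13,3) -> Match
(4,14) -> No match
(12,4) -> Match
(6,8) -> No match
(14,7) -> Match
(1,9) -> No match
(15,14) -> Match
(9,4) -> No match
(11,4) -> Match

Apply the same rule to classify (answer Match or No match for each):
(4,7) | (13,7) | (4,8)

No match, Match, No match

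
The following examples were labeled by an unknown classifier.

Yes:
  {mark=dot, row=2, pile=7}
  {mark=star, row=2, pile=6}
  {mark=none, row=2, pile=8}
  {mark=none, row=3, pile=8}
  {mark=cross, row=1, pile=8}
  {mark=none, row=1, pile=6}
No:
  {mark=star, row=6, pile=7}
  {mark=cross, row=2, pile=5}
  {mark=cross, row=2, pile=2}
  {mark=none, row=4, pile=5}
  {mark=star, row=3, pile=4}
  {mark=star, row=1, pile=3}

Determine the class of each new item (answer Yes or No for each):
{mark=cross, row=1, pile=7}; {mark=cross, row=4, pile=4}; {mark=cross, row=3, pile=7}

The common property of the 'Yes' items is: pile ≥ 6 AND row ≤ 3. No 'No' item has it.

Yes, No, Yes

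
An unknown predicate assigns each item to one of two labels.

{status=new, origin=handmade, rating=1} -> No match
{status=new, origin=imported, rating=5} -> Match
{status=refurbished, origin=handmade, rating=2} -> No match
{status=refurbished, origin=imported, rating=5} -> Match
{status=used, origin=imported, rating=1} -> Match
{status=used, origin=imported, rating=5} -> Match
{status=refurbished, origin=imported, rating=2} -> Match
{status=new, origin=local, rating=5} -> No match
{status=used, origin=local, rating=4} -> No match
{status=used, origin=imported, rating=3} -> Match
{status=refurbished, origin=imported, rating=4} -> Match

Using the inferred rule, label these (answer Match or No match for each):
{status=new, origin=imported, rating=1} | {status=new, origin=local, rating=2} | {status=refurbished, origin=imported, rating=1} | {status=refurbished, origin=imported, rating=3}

One predicate separates the groups cleanly: origin is imported.

Match, No match, Match, Match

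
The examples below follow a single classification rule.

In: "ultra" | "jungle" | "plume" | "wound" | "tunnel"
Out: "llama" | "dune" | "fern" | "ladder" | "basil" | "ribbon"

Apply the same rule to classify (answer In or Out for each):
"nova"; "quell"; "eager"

A rule that fits every label: length ≥ 5 AND contains 'u' — true of each 'In' example, false of each 'Out' one.

Out, In, Out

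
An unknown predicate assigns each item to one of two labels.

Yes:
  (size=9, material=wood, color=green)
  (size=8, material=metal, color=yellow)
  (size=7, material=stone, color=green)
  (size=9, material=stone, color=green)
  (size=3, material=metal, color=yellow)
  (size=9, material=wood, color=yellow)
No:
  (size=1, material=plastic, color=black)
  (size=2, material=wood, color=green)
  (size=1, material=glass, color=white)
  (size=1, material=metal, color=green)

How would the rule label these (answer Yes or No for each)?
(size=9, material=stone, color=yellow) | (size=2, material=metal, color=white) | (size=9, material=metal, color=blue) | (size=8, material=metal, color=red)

Rule: size ≥ 3. This holds for each 'Yes' example and fails for each 'No' one.
(size=9, material=stone, color=yellow) → size = 9 → Yes.
(size=2, material=metal, color=white) → size = 2 → No.
(size=9, material=metal, color=blue) → size = 9 → Yes.
(size=8, material=metal, color=red) → size = 8 → Yes.

Yes, No, Yes, Yes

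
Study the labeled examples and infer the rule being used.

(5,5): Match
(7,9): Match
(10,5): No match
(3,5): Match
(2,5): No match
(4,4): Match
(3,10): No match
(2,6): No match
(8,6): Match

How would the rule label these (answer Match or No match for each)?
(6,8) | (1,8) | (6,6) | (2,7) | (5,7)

Match, No match, Match, No match, Match

A rule that fits every label: |first − second| ≤ 2 — true of each 'Match' example, false of each 'No match' one.
(6,8): Match (|6−8| = 2). (1,8): No match (|1−8| = 7). (6,6): Match (|6−6| = 0). (2,7): No match (|2−7| = 5). (5,7): Match (|5−7| = 2).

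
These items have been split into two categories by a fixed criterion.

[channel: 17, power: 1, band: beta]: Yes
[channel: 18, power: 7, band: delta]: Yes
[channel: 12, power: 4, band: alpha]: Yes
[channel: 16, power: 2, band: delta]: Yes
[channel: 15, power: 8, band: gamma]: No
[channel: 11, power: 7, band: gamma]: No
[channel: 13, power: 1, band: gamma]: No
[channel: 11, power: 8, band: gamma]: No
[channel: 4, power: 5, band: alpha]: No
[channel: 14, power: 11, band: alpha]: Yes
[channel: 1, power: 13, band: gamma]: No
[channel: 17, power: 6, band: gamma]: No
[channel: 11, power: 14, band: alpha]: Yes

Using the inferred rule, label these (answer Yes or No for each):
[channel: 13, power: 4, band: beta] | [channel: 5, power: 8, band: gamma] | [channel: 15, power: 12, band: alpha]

'Yes' ⟺ band is not gamma AND channel ≥ 11.

Yes, No, Yes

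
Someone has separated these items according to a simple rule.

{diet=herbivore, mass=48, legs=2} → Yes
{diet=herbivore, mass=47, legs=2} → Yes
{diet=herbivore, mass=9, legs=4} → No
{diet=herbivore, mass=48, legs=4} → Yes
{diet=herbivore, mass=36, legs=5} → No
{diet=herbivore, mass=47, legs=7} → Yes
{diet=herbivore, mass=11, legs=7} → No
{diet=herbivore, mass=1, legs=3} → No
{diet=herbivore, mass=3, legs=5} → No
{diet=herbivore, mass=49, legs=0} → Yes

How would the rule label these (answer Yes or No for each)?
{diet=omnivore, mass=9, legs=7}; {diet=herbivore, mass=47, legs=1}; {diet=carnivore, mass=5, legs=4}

No, Yes, No

One predicate separates the groups cleanly: mass ≥ 47.
{diet=omnivore, mass=9, legs=7} — mass = 9, hence No. {diet=herbivore, mass=47, legs=1} — mass = 47, hence Yes. {diet=carnivore, mass=5, legs=4} — mass = 5, hence No.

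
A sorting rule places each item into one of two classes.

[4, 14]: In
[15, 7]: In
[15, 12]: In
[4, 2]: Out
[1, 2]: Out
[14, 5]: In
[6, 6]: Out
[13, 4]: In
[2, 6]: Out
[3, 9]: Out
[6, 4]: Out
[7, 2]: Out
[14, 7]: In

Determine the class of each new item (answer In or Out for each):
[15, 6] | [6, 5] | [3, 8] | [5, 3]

The rule appears to be: sum ≥ 17.
[15, 6] → 15+6 = 21 → In.
[6, 5] → 6+5 = 11 → Out.
[3, 8] → 3+8 = 11 → Out.
[5, 3] → 5+3 = 8 → Out.

In, Out, Out, Out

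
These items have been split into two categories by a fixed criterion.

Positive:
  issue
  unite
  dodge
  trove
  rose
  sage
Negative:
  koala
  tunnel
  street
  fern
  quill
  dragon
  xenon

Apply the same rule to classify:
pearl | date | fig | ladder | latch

'Positive' ⟺ ends with 'e'.
pearl — ends with 'l', hence Negative.
date — ends with 'e', hence Positive.
fig — ends with 'g', hence Negative.
ladder — ends with 'r', hence Negative.
latch — ends with 'h', hence Negative.

Negative, Positive, Negative, Negative, Negative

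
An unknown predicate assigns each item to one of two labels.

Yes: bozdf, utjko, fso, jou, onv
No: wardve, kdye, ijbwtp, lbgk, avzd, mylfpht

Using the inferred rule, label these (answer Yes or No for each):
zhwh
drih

No, No

Looking at the examples, the only property every 'Yes' case has and every 'No' case lacks is: contains 'o'.
No: zhwh, since no 'o'. No: drih, since no 'o'.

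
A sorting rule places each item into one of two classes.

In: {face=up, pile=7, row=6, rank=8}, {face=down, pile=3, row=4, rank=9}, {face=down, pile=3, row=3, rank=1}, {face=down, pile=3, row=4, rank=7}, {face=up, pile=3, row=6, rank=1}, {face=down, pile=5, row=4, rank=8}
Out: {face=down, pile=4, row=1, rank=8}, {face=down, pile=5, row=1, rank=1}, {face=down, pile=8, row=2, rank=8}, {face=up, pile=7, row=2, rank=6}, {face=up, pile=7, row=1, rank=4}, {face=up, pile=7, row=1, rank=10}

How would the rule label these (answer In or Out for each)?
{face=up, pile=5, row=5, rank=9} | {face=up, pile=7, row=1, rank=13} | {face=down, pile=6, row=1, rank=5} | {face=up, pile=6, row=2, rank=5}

In, Out, Out, Out

All 'In' examples share one property — row ≥ 3 — and every 'Out' example lacks it.
{face=up, pile=5, row=5, rank=9}: row = 5 — meets the rule, so In. {face=up, pile=7, row=1, rank=13}: row = 1 — lacks this property, so Out. {face=down, pile=6, row=1, rank=5}: row = 1 — lacks this property, so Out. {face=up, pile=6, row=2, rank=5}: row = 2 — lacks this property, so Out.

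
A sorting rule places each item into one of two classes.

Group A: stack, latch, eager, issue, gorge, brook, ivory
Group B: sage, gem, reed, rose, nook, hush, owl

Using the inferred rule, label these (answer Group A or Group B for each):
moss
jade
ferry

All 'Group A' examples share one property — length 5 — and every 'Group B' example lacks it.
moss → length 4 → Group B. jade → length 4 → Group B. ferry → length 5 → Group A.

Group B, Group B, Group A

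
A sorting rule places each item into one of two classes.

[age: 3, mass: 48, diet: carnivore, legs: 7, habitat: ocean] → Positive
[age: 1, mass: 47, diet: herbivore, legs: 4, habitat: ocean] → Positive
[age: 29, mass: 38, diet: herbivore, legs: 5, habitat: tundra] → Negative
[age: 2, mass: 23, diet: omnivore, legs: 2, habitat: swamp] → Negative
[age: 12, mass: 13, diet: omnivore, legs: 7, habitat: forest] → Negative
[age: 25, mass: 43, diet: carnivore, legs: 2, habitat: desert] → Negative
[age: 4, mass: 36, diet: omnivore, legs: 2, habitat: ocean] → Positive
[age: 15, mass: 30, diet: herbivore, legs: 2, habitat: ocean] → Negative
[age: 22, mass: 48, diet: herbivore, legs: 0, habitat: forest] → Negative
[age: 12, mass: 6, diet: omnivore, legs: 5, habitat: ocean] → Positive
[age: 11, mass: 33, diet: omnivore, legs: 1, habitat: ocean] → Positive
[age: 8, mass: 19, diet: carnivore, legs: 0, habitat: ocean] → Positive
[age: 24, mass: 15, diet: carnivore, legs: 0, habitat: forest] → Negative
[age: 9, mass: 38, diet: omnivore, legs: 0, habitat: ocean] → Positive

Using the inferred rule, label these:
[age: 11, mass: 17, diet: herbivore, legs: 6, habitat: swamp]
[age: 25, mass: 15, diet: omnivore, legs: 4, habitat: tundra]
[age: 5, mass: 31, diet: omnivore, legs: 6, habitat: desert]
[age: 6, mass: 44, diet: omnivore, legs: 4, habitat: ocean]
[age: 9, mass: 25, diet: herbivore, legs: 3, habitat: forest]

The simplest hypothesis consistent with all the labels is: habitat is ocean AND age ≤ 12.
Negative: [age: 11, mass: 17, diet: herbivore, legs: 6, habitat: swamp], since habitat is swamp, age = 11.
Negative: [age: 25, mass: 15, diet: omnivore, legs: 4, habitat: tundra], since habitat is tundra, age = 25.
Negative: [age: 5, mass: 31, diet: omnivore, legs: 6, habitat: desert], since habitat is desert, age = 5.
Positive: [age: 6, mass: 44, diet: omnivore, legs: 4, habitat: ocean], since habitat is ocean, age = 6.
Negative: [age: 9, mass: 25, diet: herbivore, legs: 3, habitat: forest], since habitat is forest, age = 9.

Negative, Negative, Negative, Positive, Negative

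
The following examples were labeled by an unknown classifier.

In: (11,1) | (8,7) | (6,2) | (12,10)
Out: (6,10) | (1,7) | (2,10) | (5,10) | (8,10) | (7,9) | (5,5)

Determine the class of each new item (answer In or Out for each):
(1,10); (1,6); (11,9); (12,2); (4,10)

Out, Out, In, In, Out

The classifier is using: first > second.
(1,10): Out (1 < 10).
(1,6): Out (1 < 6).
(11,9): In (11 > 9).
(12,2): In (12 > 2).
(4,10): Out (4 < 10).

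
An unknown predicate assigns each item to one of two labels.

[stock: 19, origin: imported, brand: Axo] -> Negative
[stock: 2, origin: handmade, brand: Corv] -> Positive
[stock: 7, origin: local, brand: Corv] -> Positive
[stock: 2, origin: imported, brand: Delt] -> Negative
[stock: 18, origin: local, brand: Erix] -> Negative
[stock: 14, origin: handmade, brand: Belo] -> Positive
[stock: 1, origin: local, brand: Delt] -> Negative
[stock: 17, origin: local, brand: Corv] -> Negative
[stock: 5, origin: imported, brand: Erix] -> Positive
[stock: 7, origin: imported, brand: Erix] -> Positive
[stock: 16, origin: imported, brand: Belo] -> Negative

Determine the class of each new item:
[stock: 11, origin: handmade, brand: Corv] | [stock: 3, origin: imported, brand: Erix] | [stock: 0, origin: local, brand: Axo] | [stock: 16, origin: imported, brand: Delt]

Positive, Positive, Positive, Negative

Rule: brand is not Delt AND stock ≤ 14. This holds for each 'Positive' example and fails for each 'Negative' one.
Positive: [stock: 11, origin: handmade, brand: Corv], since brand is Corv, stock = 11. Positive: [stock: 3, origin: imported, brand: Erix], since brand is Erix, stock = 3. Positive: [stock: 0, origin: local, brand: Axo], since brand is Axo, stock = 0. Negative: [stock: 16, origin: imported, brand: Delt], since brand is Delt, stock = 16.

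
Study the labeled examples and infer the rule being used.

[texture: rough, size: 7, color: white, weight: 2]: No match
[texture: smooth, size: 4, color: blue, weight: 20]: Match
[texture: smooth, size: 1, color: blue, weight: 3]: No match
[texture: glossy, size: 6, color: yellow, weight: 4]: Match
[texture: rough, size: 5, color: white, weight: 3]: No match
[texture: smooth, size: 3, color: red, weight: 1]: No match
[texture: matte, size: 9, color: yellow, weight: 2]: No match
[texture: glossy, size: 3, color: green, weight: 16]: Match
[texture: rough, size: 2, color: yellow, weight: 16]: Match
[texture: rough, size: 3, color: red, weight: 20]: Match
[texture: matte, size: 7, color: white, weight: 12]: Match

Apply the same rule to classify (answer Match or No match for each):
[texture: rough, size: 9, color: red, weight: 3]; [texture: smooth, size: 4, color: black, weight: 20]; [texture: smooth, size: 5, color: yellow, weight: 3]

No match, Match, No match

The classifier is using: weight ≥ 4.
[texture: rough, size: 9, color: red, weight: 3] → weight = 3 → No match. [texture: smooth, size: 4, color: black, weight: 20] → weight = 20 → Match. [texture: smooth, size: 5, color: yellow, weight: 3] → weight = 3 → No match.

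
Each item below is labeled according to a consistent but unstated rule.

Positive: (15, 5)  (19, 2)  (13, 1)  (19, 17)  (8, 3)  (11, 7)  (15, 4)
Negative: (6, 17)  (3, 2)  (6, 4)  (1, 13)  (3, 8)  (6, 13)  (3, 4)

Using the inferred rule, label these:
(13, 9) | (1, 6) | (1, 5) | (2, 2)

Rule: first ≥ 7. This holds for each 'Positive' example and fails for each 'Negative' one.
Positive: (13, 9), since first 13. Negative: (1, 6), since first 1. Negative: (1, 5), since first 1. Negative: (2, 2), since first 2.

Positive, Negative, Negative, Negative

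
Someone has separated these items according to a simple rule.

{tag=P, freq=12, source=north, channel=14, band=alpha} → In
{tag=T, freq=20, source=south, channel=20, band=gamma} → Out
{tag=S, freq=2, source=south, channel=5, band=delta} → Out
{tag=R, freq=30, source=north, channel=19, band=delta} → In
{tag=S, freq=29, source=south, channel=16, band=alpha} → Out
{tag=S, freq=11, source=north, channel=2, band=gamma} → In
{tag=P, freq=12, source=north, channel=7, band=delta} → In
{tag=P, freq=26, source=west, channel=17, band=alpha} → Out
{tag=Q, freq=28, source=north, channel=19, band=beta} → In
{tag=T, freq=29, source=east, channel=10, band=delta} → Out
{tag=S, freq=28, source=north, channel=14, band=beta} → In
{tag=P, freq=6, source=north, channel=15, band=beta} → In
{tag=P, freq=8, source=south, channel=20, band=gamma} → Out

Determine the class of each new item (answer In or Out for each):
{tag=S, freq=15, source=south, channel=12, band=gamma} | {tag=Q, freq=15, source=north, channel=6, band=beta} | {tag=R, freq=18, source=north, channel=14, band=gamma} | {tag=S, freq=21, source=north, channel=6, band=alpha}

Looking at the examples, the only property every 'In' case has and every 'Out' case lacks is: source is north.

Out, In, In, In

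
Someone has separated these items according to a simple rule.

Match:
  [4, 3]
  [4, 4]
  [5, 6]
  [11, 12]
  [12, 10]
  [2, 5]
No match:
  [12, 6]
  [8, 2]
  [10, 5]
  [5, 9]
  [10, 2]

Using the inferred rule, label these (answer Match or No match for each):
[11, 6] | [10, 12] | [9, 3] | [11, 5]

No match, Match, No match, No match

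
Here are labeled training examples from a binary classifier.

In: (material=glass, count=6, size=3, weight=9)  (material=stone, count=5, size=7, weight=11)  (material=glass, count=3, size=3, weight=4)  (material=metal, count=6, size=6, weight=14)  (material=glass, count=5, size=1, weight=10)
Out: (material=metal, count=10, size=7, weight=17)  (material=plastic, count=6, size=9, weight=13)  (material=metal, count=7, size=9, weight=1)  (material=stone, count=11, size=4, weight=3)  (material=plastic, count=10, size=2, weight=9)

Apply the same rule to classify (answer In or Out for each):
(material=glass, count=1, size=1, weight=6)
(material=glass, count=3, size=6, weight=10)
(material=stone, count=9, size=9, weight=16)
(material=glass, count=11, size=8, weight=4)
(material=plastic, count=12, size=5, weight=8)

In, In, Out, Out, Out

Every 'In' example satisfies: count ≤ 6 AND size ≤ 7. None of the 'Out' examples do.
(material=glass, count=1, size=1, weight=6): count = 1, size = 1, fits → In. (material=glass, count=3, size=6, weight=10): count = 3, size = 6, fits → In. (material=stone, count=9, size=9, weight=16): count = 9, size = 9, fails the rule → Out. (material=glass, count=11, size=8, weight=4): count = 11, size = 8, fails the rule → Out. (material=plastic, count=12, size=5, weight=8): count = 12, size = 5, fails the rule → Out.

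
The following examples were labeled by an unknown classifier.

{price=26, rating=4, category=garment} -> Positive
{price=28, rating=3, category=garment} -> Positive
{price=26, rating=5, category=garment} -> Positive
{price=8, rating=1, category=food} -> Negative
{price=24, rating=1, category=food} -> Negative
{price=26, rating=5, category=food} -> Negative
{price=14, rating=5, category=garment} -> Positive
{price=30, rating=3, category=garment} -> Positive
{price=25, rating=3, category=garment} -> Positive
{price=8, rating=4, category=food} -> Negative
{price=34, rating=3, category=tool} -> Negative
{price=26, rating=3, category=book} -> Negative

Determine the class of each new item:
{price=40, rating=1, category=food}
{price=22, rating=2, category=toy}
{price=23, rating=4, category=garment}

Negative, Negative, Positive

One predicate separates the groups cleanly: category is garment.
{price=40, rating=1, category=food}: category is food — does not satisfy this, so Negative. {price=22, rating=2, category=toy}: category is toy — does not satisfy this, so Negative. {price=23, rating=4, category=garment}: category is garment — qualifies, so Positive.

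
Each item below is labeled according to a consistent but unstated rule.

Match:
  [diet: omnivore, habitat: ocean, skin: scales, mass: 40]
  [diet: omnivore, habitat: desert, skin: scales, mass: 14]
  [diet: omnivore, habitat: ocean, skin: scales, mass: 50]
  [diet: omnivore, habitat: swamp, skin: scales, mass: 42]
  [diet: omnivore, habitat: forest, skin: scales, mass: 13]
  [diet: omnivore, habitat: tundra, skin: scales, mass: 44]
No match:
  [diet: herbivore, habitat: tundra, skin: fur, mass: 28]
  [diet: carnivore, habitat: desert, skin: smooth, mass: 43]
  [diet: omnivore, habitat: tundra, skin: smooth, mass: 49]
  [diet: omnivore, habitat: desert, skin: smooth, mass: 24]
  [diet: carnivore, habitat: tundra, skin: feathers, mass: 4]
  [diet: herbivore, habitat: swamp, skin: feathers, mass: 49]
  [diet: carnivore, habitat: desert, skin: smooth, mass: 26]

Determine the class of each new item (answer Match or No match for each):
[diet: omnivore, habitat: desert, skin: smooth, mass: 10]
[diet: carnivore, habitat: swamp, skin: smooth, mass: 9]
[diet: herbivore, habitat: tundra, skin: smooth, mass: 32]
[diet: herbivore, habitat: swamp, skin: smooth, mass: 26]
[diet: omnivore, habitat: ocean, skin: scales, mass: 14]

Every 'Match' example satisfies: skin is scales. None of the 'No match' examples do.
[diet: omnivore, habitat: desert, skin: smooth, mass: 10]: No match (skin is smooth). [diet: carnivore, habitat: swamp, skin: smooth, mass: 9]: No match (skin is smooth). [diet: herbivore, habitat: tundra, skin: smooth, mass: 32]: No match (skin is smooth). [diet: herbivore, habitat: swamp, skin: smooth, mass: 26]: No match (skin is smooth). [diet: omnivore, habitat: ocean, skin: scales, mass: 14]: Match (skin is scales).

No match, No match, No match, No match, Match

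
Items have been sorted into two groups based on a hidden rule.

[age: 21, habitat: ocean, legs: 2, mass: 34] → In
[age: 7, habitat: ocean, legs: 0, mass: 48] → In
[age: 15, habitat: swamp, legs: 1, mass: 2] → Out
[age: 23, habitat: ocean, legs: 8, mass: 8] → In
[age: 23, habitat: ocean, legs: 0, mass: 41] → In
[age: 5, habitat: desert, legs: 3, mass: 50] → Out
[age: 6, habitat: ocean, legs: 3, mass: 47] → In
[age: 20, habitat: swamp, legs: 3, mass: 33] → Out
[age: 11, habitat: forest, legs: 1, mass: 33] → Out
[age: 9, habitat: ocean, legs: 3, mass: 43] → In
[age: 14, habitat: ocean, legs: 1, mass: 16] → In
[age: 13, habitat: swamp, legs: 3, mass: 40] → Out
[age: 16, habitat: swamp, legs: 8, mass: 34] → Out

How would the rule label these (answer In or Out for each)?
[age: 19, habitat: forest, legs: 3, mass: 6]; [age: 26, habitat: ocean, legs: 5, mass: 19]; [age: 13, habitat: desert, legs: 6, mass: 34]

The distinguishing property — habitat is ocean — holds for all the 'In' cases and none of the 'Out' cases.
[age: 19, habitat: forest, legs: 3, mass: 6]: Out (habitat is forest).
[age: 26, habitat: ocean, legs: 5, mass: 19]: In (habitat is ocean).
[age: 13, habitat: desert, legs: 6, mass: 34]: Out (habitat is desert).

Out, In, Out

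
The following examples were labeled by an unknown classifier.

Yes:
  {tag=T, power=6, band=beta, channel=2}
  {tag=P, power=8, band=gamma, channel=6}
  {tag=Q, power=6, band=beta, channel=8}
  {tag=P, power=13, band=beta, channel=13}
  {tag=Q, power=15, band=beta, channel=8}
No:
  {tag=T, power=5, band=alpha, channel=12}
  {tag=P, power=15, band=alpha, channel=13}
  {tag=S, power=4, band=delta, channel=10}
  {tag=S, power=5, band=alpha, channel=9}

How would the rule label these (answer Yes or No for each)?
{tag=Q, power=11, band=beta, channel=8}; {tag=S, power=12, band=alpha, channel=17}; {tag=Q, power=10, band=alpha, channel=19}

The pattern is that an item is 'Yes' exactly when: band is beta OR band is gamma.
{tag=Q, power=11, band=beta, channel=8}: band is beta — fits, so Yes. {tag=S, power=12, band=alpha, channel=17}: band is alpha — does not pass, so No. {tag=Q, power=10, band=alpha, channel=19}: band is alpha — does not pass, so No.

Yes, No, No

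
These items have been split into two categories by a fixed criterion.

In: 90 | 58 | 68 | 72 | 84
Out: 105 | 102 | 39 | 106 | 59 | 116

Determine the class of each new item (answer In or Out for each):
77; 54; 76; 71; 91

Out, In, In, Out, Out

The common property of the 'In' items is: even AND at most 90. No 'Out' item has it.
77 — 77 is odd, 77 ≤ 90, hence Out.
54 — 54 is even, 54 ≤ 90, hence In.
76 — 76 is even, 76 ≤ 90, hence In.
71 — 71 is odd, 71 ≤ 90, hence Out.
91 — 91 is odd, 91 > 90, hence Out.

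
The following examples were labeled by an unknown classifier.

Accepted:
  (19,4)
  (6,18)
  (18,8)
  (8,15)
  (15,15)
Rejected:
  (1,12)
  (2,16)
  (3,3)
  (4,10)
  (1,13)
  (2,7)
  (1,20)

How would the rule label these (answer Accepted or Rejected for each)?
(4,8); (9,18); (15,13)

Rejected, Accepted, Accepted

One predicate separates the groups cleanly: sum ≥ 23.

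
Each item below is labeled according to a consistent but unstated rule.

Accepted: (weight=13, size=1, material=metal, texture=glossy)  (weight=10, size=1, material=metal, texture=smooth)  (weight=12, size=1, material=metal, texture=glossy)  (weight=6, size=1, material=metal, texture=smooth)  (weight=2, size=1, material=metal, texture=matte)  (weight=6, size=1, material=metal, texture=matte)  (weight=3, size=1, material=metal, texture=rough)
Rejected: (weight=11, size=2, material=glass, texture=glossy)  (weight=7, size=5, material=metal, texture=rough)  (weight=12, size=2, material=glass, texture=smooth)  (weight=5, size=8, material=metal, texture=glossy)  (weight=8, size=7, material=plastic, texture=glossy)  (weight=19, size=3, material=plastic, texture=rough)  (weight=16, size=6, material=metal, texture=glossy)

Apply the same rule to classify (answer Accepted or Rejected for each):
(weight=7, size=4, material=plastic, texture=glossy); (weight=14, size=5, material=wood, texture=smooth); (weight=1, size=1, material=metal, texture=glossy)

All 'Accepted' examples share one property — size = 1 — and every 'Rejected' example lacks it.
(weight=7, size=4, material=plastic, texture=glossy): size = 4 — fails this test, so Rejected.
(weight=14, size=5, material=wood, texture=smooth): size = 5 — fails this test, so Rejected.
(weight=1, size=1, material=metal, texture=glossy): size = 1 — qualifies, so Accepted.

Rejected, Rejected, Accepted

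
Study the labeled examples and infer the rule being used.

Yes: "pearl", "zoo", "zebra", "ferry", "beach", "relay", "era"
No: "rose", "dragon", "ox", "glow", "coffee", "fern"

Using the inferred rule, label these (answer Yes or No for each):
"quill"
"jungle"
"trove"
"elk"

Looking at the examples, the only property every 'Yes' case has and every 'No' case lacks is: odd length.
"quill" → length 5 → Yes. "jungle" → length 6 → No. "trove" → length 5 → Yes. "elk" → length 3 → Yes.

Yes, No, Yes, Yes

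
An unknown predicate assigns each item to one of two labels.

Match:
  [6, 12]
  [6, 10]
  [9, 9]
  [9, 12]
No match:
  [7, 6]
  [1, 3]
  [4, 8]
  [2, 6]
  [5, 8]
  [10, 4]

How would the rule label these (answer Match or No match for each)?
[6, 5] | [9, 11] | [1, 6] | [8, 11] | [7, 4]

All 'Match' examples share one property — sum ≥ 16 — and every 'No match' example lacks it.
[6, 5]: No match (6+5 = 11). [9, 11]: Match (9+11 = 20). [1, 6]: No match (1+6 = 7). [8, 11]: Match (8+11 = 19). [7, 4]: No match (7+4 = 11).

No match, Match, No match, Match, No match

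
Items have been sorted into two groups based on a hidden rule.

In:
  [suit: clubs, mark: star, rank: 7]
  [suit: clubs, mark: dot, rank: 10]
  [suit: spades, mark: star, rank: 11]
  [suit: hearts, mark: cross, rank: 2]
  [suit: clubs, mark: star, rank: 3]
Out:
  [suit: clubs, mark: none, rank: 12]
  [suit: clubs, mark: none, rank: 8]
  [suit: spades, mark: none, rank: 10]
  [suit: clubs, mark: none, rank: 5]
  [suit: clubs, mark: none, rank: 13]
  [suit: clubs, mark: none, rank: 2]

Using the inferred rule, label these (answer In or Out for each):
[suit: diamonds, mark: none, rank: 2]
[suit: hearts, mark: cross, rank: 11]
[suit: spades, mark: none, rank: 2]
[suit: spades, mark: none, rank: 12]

Looking at the examples, the only property every 'In' case has and every 'Out' case lacks is: mark is not none.
[suit: diamonds, mark: none, rank: 2]: mark is none — does not fit, so Out. [suit: hearts, mark: cross, rank: 11]: mark is cross — fits, so In. [suit: spades, mark: none, rank: 2]: mark is none — does not fit, so Out. [suit: spades, mark: none, rank: 12]: mark is none — does not fit, so Out.

Out, In, Out, Out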